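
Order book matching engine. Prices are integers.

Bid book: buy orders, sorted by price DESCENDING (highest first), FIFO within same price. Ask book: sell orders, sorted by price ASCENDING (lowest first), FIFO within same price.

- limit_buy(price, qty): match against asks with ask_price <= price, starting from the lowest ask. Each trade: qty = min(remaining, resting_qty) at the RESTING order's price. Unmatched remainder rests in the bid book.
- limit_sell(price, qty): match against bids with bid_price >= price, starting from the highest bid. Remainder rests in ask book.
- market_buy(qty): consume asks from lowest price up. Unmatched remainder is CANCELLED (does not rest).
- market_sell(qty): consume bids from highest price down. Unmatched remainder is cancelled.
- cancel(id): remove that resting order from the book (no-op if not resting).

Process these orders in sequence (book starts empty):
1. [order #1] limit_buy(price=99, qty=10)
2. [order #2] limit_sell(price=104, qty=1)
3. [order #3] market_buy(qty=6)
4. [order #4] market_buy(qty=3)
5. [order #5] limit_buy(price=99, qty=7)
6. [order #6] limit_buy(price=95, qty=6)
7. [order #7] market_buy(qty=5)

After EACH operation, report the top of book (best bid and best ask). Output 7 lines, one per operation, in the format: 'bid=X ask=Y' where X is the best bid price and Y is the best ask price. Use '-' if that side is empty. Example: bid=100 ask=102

Answer: bid=99 ask=-
bid=99 ask=104
bid=99 ask=-
bid=99 ask=-
bid=99 ask=-
bid=99 ask=-
bid=99 ask=-

Derivation:
After op 1 [order #1] limit_buy(price=99, qty=10): fills=none; bids=[#1:10@99] asks=[-]
After op 2 [order #2] limit_sell(price=104, qty=1): fills=none; bids=[#1:10@99] asks=[#2:1@104]
After op 3 [order #3] market_buy(qty=6): fills=#3x#2:1@104; bids=[#1:10@99] asks=[-]
After op 4 [order #4] market_buy(qty=3): fills=none; bids=[#1:10@99] asks=[-]
After op 5 [order #5] limit_buy(price=99, qty=7): fills=none; bids=[#1:10@99 #5:7@99] asks=[-]
After op 6 [order #6] limit_buy(price=95, qty=6): fills=none; bids=[#1:10@99 #5:7@99 #6:6@95] asks=[-]
After op 7 [order #7] market_buy(qty=5): fills=none; bids=[#1:10@99 #5:7@99 #6:6@95] asks=[-]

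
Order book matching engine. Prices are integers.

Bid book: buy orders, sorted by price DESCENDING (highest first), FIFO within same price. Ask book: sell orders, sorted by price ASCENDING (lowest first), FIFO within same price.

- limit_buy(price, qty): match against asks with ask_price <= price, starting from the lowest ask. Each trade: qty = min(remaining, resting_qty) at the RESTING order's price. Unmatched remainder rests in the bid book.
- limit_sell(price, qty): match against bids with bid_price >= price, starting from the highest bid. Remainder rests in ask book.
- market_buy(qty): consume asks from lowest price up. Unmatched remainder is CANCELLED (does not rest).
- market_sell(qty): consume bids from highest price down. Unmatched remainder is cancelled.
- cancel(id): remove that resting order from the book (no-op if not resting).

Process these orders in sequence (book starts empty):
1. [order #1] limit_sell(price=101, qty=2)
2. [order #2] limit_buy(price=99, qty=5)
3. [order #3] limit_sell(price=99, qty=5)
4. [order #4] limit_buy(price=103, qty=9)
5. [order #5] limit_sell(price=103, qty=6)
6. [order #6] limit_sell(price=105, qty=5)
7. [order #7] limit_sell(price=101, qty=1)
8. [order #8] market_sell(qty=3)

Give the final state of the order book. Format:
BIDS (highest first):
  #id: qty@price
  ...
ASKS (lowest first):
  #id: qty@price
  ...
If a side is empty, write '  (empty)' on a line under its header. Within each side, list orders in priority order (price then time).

After op 1 [order #1] limit_sell(price=101, qty=2): fills=none; bids=[-] asks=[#1:2@101]
After op 2 [order #2] limit_buy(price=99, qty=5): fills=none; bids=[#2:5@99] asks=[#1:2@101]
After op 3 [order #3] limit_sell(price=99, qty=5): fills=#2x#3:5@99; bids=[-] asks=[#1:2@101]
After op 4 [order #4] limit_buy(price=103, qty=9): fills=#4x#1:2@101; bids=[#4:7@103] asks=[-]
After op 5 [order #5] limit_sell(price=103, qty=6): fills=#4x#5:6@103; bids=[#4:1@103] asks=[-]
After op 6 [order #6] limit_sell(price=105, qty=5): fills=none; bids=[#4:1@103] asks=[#6:5@105]
After op 7 [order #7] limit_sell(price=101, qty=1): fills=#4x#7:1@103; bids=[-] asks=[#6:5@105]
After op 8 [order #8] market_sell(qty=3): fills=none; bids=[-] asks=[#6:5@105]

Answer: BIDS (highest first):
  (empty)
ASKS (lowest first):
  #6: 5@105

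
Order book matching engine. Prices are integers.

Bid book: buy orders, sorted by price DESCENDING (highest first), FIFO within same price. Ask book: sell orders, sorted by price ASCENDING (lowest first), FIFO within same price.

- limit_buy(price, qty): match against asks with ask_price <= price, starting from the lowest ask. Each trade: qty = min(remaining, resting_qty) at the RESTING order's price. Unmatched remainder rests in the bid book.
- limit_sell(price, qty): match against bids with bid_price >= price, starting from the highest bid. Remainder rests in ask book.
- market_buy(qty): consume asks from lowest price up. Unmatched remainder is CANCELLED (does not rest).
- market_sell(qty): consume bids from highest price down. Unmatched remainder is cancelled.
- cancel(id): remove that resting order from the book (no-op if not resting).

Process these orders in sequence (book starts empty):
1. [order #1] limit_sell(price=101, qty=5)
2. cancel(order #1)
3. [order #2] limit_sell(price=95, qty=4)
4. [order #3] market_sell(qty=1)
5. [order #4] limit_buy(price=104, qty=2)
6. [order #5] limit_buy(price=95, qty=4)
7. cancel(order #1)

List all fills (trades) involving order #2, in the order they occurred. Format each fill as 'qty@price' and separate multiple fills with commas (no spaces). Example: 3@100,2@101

Answer: 2@95,2@95

Derivation:
After op 1 [order #1] limit_sell(price=101, qty=5): fills=none; bids=[-] asks=[#1:5@101]
After op 2 cancel(order #1): fills=none; bids=[-] asks=[-]
After op 3 [order #2] limit_sell(price=95, qty=4): fills=none; bids=[-] asks=[#2:4@95]
After op 4 [order #3] market_sell(qty=1): fills=none; bids=[-] asks=[#2:4@95]
After op 5 [order #4] limit_buy(price=104, qty=2): fills=#4x#2:2@95; bids=[-] asks=[#2:2@95]
After op 6 [order #5] limit_buy(price=95, qty=4): fills=#5x#2:2@95; bids=[#5:2@95] asks=[-]
After op 7 cancel(order #1): fills=none; bids=[#5:2@95] asks=[-]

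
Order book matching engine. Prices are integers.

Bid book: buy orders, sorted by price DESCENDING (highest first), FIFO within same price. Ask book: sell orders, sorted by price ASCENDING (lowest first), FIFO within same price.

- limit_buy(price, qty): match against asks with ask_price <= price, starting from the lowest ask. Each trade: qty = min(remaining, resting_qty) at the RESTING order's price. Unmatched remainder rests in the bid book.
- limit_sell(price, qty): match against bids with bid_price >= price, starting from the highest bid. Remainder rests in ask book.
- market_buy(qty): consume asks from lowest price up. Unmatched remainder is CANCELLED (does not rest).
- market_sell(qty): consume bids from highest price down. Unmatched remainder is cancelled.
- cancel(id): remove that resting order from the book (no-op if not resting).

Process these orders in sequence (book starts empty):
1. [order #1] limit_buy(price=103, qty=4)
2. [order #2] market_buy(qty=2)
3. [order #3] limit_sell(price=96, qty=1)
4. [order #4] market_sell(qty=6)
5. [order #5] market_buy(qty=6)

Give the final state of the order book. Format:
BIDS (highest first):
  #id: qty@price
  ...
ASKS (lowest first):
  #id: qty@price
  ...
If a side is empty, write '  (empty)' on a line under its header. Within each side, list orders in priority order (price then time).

After op 1 [order #1] limit_buy(price=103, qty=4): fills=none; bids=[#1:4@103] asks=[-]
After op 2 [order #2] market_buy(qty=2): fills=none; bids=[#1:4@103] asks=[-]
After op 3 [order #3] limit_sell(price=96, qty=1): fills=#1x#3:1@103; bids=[#1:3@103] asks=[-]
After op 4 [order #4] market_sell(qty=6): fills=#1x#4:3@103; bids=[-] asks=[-]
After op 5 [order #5] market_buy(qty=6): fills=none; bids=[-] asks=[-]

Answer: BIDS (highest first):
  (empty)
ASKS (lowest first):
  (empty)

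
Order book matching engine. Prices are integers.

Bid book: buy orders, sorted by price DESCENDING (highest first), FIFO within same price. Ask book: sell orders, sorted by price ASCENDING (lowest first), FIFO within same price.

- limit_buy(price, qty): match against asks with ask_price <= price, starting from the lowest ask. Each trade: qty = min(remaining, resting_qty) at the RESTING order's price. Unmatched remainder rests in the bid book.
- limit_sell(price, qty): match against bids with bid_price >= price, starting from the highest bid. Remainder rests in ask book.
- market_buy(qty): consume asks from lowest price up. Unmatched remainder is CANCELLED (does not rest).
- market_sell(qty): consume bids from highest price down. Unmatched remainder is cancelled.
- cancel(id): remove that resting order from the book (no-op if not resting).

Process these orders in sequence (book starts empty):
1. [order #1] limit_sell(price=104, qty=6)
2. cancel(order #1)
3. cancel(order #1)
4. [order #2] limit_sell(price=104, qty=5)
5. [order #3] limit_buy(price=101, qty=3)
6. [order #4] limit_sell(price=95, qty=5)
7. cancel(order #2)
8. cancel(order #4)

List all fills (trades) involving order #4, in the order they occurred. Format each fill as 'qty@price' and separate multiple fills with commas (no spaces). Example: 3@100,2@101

Answer: 3@101

Derivation:
After op 1 [order #1] limit_sell(price=104, qty=6): fills=none; bids=[-] asks=[#1:6@104]
After op 2 cancel(order #1): fills=none; bids=[-] asks=[-]
After op 3 cancel(order #1): fills=none; bids=[-] asks=[-]
After op 4 [order #2] limit_sell(price=104, qty=5): fills=none; bids=[-] asks=[#2:5@104]
After op 5 [order #3] limit_buy(price=101, qty=3): fills=none; bids=[#3:3@101] asks=[#2:5@104]
After op 6 [order #4] limit_sell(price=95, qty=5): fills=#3x#4:3@101; bids=[-] asks=[#4:2@95 #2:5@104]
After op 7 cancel(order #2): fills=none; bids=[-] asks=[#4:2@95]
After op 8 cancel(order #4): fills=none; bids=[-] asks=[-]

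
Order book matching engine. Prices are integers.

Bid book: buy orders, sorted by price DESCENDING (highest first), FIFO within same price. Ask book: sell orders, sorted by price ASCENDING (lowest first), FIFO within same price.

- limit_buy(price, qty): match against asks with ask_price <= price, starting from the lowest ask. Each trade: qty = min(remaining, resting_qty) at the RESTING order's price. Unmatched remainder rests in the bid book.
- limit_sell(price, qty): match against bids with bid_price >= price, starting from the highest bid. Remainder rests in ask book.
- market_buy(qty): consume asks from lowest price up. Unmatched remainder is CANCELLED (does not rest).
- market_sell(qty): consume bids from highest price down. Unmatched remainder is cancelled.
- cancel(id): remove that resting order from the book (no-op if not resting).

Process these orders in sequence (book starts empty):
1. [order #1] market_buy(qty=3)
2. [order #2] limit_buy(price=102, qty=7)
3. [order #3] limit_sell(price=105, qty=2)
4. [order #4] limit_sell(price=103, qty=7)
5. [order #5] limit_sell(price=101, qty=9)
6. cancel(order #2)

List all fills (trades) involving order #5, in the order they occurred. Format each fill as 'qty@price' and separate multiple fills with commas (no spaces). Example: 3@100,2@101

After op 1 [order #1] market_buy(qty=3): fills=none; bids=[-] asks=[-]
After op 2 [order #2] limit_buy(price=102, qty=7): fills=none; bids=[#2:7@102] asks=[-]
After op 3 [order #3] limit_sell(price=105, qty=2): fills=none; bids=[#2:7@102] asks=[#3:2@105]
After op 4 [order #4] limit_sell(price=103, qty=7): fills=none; bids=[#2:7@102] asks=[#4:7@103 #3:2@105]
After op 5 [order #5] limit_sell(price=101, qty=9): fills=#2x#5:7@102; bids=[-] asks=[#5:2@101 #4:7@103 #3:2@105]
After op 6 cancel(order #2): fills=none; bids=[-] asks=[#5:2@101 #4:7@103 #3:2@105]

Answer: 7@102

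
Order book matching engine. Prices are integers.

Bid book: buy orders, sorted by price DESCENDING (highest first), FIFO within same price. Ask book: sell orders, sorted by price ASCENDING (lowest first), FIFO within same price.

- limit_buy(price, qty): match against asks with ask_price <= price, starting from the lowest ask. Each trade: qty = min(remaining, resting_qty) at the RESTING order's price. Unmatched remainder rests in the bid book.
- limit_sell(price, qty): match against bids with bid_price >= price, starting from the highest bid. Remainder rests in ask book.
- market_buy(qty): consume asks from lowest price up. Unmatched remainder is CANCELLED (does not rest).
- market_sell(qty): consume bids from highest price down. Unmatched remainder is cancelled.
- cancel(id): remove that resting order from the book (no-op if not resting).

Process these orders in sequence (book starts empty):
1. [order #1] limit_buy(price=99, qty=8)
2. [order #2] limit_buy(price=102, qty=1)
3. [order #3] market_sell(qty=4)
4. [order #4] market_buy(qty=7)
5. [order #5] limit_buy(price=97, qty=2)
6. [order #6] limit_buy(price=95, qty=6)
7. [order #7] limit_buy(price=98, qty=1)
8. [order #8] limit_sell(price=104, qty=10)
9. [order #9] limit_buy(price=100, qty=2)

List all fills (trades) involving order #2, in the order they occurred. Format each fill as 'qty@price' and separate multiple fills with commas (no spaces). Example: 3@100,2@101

Answer: 1@102

Derivation:
After op 1 [order #1] limit_buy(price=99, qty=8): fills=none; bids=[#1:8@99] asks=[-]
After op 2 [order #2] limit_buy(price=102, qty=1): fills=none; bids=[#2:1@102 #1:8@99] asks=[-]
After op 3 [order #3] market_sell(qty=4): fills=#2x#3:1@102 #1x#3:3@99; bids=[#1:5@99] asks=[-]
After op 4 [order #4] market_buy(qty=7): fills=none; bids=[#1:5@99] asks=[-]
After op 5 [order #5] limit_buy(price=97, qty=2): fills=none; bids=[#1:5@99 #5:2@97] asks=[-]
After op 6 [order #6] limit_buy(price=95, qty=6): fills=none; bids=[#1:5@99 #5:2@97 #6:6@95] asks=[-]
After op 7 [order #7] limit_buy(price=98, qty=1): fills=none; bids=[#1:5@99 #7:1@98 #5:2@97 #6:6@95] asks=[-]
After op 8 [order #8] limit_sell(price=104, qty=10): fills=none; bids=[#1:5@99 #7:1@98 #5:2@97 #6:6@95] asks=[#8:10@104]
After op 9 [order #9] limit_buy(price=100, qty=2): fills=none; bids=[#9:2@100 #1:5@99 #7:1@98 #5:2@97 #6:6@95] asks=[#8:10@104]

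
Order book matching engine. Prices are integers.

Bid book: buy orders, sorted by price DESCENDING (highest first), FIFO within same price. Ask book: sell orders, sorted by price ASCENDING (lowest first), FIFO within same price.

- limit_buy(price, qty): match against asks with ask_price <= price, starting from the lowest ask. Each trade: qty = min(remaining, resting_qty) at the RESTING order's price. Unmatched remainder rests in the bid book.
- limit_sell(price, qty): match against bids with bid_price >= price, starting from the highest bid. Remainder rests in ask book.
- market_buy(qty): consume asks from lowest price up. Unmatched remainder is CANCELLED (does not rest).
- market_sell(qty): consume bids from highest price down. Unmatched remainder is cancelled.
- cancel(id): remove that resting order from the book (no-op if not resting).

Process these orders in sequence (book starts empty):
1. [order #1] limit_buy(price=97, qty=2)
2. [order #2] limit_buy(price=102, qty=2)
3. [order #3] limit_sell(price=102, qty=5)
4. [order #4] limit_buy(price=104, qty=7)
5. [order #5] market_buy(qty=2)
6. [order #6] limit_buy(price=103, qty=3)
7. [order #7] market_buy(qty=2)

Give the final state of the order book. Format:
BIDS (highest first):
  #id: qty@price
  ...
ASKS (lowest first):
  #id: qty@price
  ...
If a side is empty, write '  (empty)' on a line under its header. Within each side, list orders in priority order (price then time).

Answer: BIDS (highest first):
  #4: 4@104
  #6: 3@103
  #1: 2@97
ASKS (lowest first):
  (empty)

Derivation:
After op 1 [order #1] limit_buy(price=97, qty=2): fills=none; bids=[#1:2@97] asks=[-]
After op 2 [order #2] limit_buy(price=102, qty=2): fills=none; bids=[#2:2@102 #1:2@97] asks=[-]
After op 3 [order #3] limit_sell(price=102, qty=5): fills=#2x#3:2@102; bids=[#1:2@97] asks=[#3:3@102]
After op 4 [order #4] limit_buy(price=104, qty=7): fills=#4x#3:3@102; bids=[#4:4@104 #1:2@97] asks=[-]
After op 5 [order #5] market_buy(qty=2): fills=none; bids=[#4:4@104 #1:2@97] asks=[-]
After op 6 [order #6] limit_buy(price=103, qty=3): fills=none; bids=[#4:4@104 #6:3@103 #1:2@97] asks=[-]
After op 7 [order #7] market_buy(qty=2): fills=none; bids=[#4:4@104 #6:3@103 #1:2@97] asks=[-]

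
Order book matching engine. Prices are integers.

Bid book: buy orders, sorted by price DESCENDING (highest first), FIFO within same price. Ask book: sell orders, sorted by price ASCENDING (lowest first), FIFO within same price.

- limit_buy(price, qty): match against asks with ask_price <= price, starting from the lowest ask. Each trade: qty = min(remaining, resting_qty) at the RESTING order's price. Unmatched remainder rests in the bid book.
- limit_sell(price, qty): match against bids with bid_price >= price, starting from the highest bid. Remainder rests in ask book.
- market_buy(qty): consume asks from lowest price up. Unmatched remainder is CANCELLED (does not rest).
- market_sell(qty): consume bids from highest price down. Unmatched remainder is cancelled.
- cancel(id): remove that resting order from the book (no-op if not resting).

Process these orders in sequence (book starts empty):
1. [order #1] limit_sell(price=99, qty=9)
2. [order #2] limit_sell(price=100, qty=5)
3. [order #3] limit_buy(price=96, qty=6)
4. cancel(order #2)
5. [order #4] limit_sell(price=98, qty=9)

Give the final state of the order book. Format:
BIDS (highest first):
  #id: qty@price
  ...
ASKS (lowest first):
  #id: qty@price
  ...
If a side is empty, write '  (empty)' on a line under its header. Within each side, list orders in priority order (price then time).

Answer: BIDS (highest first):
  #3: 6@96
ASKS (lowest first):
  #4: 9@98
  #1: 9@99

Derivation:
After op 1 [order #1] limit_sell(price=99, qty=9): fills=none; bids=[-] asks=[#1:9@99]
After op 2 [order #2] limit_sell(price=100, qty=5): fills=none; bids=[-] asks=[#1:9@99 #2:5@100]
After op 3 [order #3] limit_buy(price=96, qty=6): fills=none; bids=[#3:6@96] asks=[#1:9@99 #2:5@100]
After op 4 cancel(order #2): fills=none; bids=[#3:6@96] asks=[#1:9@99]
After op 5 [order #4] limit_sell(price=98, qty=9): fills=none; bids=[#3:6@96] asks=[#4:9@98 #1:9@99]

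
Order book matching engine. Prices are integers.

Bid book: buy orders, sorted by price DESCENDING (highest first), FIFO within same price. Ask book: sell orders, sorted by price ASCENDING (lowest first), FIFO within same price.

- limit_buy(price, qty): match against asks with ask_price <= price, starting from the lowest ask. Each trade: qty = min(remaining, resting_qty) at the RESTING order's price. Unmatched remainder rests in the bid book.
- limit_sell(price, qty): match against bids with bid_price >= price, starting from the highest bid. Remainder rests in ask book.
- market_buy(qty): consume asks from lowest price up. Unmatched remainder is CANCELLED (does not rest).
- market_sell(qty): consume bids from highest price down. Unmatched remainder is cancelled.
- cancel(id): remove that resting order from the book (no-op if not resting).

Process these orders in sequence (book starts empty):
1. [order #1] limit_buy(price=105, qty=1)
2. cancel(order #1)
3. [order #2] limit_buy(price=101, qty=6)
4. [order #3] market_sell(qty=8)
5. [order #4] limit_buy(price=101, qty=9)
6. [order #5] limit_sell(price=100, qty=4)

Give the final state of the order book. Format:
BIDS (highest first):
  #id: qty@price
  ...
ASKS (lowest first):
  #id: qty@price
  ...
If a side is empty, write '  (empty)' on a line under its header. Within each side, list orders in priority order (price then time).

Answer: BIDS (highest first):
  #4: 5@101
ASKS (lowest first):
  (empty)

Derivation:
After op 1 [order #1] limit_buy(price=105, qty=1): fills=none; bids=[#1:1@105] asks=[-]
After op 2 cancel(order #1): fills=none; bids=[-] asks=[-]
After op 3 [order #2] limit_buy(price=101, qty=6): fills=none; bids=[#2:6@101] asks=[-]
After op 4 [order #3] market_sell(qty=8): fills=#2x#3:6@101; bids=[-] asks=[-]
After op 5 [order #4] limit_buy(price=101, qty=9): fills=none; bids=[#4:9@101] asks=[-]
After op 6 [order #5] limit_sell(price=100, qty=4): fills=#4x#5:4@101; bids=[#4:5@101] asks=[-]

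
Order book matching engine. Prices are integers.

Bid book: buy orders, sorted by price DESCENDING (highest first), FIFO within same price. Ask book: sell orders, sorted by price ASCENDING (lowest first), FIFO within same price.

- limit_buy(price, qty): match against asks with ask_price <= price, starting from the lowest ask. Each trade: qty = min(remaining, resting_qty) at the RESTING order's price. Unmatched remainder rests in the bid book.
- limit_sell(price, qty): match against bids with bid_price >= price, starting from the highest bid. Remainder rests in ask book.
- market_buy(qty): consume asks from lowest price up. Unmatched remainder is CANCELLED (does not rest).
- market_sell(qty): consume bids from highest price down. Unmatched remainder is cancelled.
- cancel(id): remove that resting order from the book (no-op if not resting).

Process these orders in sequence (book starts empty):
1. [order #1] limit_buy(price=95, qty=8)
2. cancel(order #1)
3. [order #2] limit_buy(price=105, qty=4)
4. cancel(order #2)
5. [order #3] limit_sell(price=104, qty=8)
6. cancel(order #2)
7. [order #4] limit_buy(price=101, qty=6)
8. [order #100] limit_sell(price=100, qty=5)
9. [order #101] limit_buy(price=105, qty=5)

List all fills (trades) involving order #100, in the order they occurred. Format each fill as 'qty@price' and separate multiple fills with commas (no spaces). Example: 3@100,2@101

After op 1 [order #1] limit_buy(price=95, qty=8): fills=none; bids=[#1:8@95] asks=[-]
After op 2 cancel(order #1): fills=none; bids=[-] asks=[-]
After op 3 [order #2] limit_buy(price=105, qty=4): fills=none; bids=[#2:4@105] asks=[-]
After op 4 cancel(order #2): fills=none; bids=[-] asks=[-]
After op 5 [order #3] limit_sell(price=104, qty=8): fills=none; bids=[-] asks=[#3:8@104]
After op 6 cancel(order #2): fills=none; bids=[-] asks=[#3:8@104]
After op 7 [order #4] limit_buy(price=101, qty=6): fills=none; bids=[#4:6@101] asks=[#3:8@104]
After op 8 [order #100] limit_sell(price=100, qty=5): fills=#4x#100:5@101; bids=[#4:1@101] asks=[#3:8@104]
After op 9 [order #101] limit_buy(price=105, qty=5): fills=#101x#3:5@104; bids=[#4:1@101] asks=[#3:3@104]

Answer: 5@101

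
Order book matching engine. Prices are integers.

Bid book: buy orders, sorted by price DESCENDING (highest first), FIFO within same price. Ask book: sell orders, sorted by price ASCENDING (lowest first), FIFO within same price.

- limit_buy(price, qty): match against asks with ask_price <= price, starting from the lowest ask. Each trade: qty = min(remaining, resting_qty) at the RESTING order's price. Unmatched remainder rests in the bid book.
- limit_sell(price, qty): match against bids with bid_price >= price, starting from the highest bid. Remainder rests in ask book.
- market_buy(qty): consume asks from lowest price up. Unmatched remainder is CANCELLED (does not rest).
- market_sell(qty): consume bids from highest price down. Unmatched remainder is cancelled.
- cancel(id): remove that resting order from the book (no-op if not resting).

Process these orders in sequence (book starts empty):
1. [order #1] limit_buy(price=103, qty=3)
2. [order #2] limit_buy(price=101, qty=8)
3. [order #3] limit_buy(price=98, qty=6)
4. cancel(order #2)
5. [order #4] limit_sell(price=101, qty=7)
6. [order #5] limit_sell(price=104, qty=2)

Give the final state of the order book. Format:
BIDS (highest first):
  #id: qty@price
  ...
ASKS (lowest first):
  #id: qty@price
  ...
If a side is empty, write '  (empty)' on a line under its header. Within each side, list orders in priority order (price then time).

Answer: BIDS (highest first):
  #3: 6@98
ASKS (lowest first):
  #4: 4@101
  #5: 2@104

Derivation:
After op 1 [order #1] limit_buy(price=103, qty=3): fills=none; bids=[#1:3@103] asks=[-]
After op 2 [order #2] limit_buy(price=101, qty=8): fills=none; bids=[#1:3@103 #2:8@101] asks=[-]
After op 3 [order #3] limit_buy(price=98, qty=6): fills=none; bids=[#1:3@103 #2:8@101 #3:6@98] asks=[-]
After op 4 cancel(order #2): fills=none; bids=[#1:3@103 #3:6@98] asks=[-]
After op 5 [order #4] limit_sell(price=101, qty=7): fills=#1x#4:3@103; bids=[#3:6@98] asks=[#4:4@101]
After op 6 [order #5] limit_sell(price=104, qty=2): fills=none; bids=[#3:6@98] asks=[#4:4@101 #5:2@104]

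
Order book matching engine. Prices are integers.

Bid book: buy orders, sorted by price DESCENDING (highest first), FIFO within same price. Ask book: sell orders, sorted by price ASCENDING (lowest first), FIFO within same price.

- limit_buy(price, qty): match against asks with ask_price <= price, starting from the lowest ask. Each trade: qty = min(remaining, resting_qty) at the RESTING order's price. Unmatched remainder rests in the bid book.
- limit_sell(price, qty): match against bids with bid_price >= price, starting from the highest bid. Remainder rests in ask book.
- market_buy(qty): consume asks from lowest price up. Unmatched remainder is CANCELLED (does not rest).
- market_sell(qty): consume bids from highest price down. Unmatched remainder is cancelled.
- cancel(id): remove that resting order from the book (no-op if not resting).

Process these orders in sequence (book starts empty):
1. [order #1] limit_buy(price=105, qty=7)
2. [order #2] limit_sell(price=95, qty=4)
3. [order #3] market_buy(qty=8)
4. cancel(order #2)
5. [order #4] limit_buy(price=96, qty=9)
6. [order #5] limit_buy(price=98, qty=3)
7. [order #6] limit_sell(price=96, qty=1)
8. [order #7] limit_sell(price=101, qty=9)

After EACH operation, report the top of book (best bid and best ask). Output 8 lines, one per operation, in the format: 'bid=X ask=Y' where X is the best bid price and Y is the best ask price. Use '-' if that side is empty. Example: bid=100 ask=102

After op 1 [order #1] limit_buy(price=105, qty=7): fills=none; bids=[#1:7@105] asks=[-]
After op 2 [order #2] limit_sell(price=95, qty=4): fills=#1x#2:4@105; bids=[#1:3@105] asks=[-]
After op 3 [order #3] market_buy(qty=8): fills=none; bids=[#1:3@105] asks=[-]
After op 4 cancel(order #2): fills=none; bids=[#1:3@105] asks=[-]
After op 5 [order #4] limit_buy(price=96, qty=9): fills=none; bids=[#1:3@105 #4:9@96] asks=[-]
After op 6 [order #5] limit_buy(price=98, qty=3): fills=none; bids=[#1:3@105 #5:3@98 #4:9@96] asks=[-]
After op 7 [order #6] limit_sell(price=96, qty=1): fills=#1x#6:1@105; bids=[#1:2@105 #5:3@98 #4:9@96] asks=[-]
After op 8 [order #7] limit_sell(price=101, qty=9): fills=#1x#7:2@105; bids=[#5:3@98 #4:9@96] asks=[#7:7@101]

Answer: bid=105 ask=-
bid=105 ask=-
bid=105 ask=-
bid=105 ask=-
bid=105 ask=-
bid=105 ask=-
bid=105 ask=-
bid=98 ask=101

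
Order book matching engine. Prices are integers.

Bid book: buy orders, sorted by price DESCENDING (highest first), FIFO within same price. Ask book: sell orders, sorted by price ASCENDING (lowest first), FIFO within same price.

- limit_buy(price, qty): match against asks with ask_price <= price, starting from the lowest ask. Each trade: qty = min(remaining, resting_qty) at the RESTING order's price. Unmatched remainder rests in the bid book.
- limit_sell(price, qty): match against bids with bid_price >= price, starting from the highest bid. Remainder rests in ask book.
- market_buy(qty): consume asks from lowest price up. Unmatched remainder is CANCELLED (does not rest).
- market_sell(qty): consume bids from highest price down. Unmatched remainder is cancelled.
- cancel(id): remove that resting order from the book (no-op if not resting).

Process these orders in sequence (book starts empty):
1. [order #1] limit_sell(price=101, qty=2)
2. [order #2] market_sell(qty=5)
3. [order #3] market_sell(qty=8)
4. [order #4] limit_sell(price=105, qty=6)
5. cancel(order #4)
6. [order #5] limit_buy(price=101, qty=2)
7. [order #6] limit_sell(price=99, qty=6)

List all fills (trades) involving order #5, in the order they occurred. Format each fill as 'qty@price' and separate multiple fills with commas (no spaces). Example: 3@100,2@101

After op 1 [order #1] limit_sell(price=101, qty=2): fills=none; bids=[-] asks=[#1:2@101]
After op 2 [order #2] market_sell(qty=5): fills=none; bids=[-] asks=[#1:2@101]
After op 3 [order #3] market_sell(qty=8): fills=none; bids=[-] asks=[#1:2@101]
After op 4 [order #4] limit_sell(price=105, qty=6): fills=none; bids=[-] asks=[#1:2@101 #4:6@105]
After op 5 cancel(order #4): fills=none; bids=[-] asks=[#1:2@101]
After op 6 [order #5] limit_buy(price=101, qty=2): fills=#5x#1:2@101; bids=[-] asks=[-]
After op 7 [order #6] limit_sell(price=99, qty=6): fills=none; bids=[-] asks=[#6:6@99]

Answer: 2@101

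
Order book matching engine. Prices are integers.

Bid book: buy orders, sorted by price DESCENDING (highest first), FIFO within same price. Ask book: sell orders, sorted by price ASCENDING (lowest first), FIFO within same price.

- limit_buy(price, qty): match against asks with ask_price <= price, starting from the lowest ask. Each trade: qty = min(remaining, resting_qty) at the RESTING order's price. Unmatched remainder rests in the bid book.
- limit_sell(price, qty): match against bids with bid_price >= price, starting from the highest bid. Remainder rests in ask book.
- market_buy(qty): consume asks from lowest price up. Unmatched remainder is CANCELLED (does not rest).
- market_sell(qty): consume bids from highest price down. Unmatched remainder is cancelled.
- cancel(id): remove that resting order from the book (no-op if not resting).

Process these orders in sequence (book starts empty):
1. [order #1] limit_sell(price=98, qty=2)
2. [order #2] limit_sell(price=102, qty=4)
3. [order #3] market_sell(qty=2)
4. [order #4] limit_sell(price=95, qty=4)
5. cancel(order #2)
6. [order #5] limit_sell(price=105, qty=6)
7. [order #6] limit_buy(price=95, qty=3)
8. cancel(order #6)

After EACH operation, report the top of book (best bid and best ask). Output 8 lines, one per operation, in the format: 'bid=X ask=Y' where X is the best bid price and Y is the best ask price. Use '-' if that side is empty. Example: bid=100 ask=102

Answer: bid=- ask=98
bid=- ask=98
bid=- ask=98
bid=- ask=95
bid=- ask=95
bid=- ask=95
bid=- ask=95
bid=- ask=95

Derivation:
After op 1 [order #1] limit_sell(price=98, qty=2): fills=none; bids=[-] asks=[#1:2@98]
After op 2 [order #2] limit_sell(price=102, qty=4): fills=none; bids=[-] asks=[#1:2@98 #2:4@102]
After op 3 [order #3] market_sell(qty=2): fills=none; bids=[-] asks=[#1:2@98 #2:4@102]
After op 4 [order #4] limit_sell(price=95, qty=4): fills=none; bids=[-] asks=[#4:4@95 #1:2@98 #2:4@102]
After op 5 cancel(order #2): fills=none; bids=[-] asks=[#4:4@95 #1:2@98]
After op 6 [order #5] limit_sell(price=105, qty=6): fills=none; bids=[-] asks=[#4:4@95 #1:2@98 #5:6@105]
After op 7 [order #6] limit_buy(price=95, qty=3): fills=#6x#4:3@95; bids=[-] asks=[#4:1@95 #1:2@98 #5:6@105]
After op 8 cancel(order #6): fills=none; bids=[-] asks=[#4:1@95 #1:2@98 #5:6@105]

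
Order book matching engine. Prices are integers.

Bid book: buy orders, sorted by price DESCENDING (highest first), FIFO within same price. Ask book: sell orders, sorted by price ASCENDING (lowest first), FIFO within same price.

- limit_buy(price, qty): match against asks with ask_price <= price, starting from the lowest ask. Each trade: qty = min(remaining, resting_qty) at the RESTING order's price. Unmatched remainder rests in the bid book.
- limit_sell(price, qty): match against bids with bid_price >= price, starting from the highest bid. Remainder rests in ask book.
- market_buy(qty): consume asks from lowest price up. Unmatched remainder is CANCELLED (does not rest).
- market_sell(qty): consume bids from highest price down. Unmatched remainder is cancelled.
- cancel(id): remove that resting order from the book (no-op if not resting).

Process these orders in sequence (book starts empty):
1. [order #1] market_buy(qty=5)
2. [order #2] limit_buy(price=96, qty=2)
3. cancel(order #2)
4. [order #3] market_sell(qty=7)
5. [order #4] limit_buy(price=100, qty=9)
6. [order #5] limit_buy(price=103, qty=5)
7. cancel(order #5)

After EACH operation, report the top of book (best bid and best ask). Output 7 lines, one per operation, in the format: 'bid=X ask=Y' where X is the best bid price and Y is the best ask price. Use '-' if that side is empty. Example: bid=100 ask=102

Answer: bid=- ask=-
bid=96 ask=-
bid=- ask=-
bid=- ask=-
bid=100 ask=-
bid=103 ask=-
bid=100 ask=-

Derivation:
After op 1 [order #1] market_buy(qty=5): fills=none; bids=[-] asks=[-]
After op 2 [order #2] limit_buy(price=96, qty=2): fills=none; bids=[#2:2@96] asks=[-]
After op 3 cancel(order #2): fills=none; bids=[-] asks=[-]
After op 4 [order #3] market_sell(qty=7): fills=none; bids=[-] asks=[-]
After op 5 [order #4] limit_buy(price=100, qty=9): fills=none; bids=[#4:9@100] asks=[-]
After op 6 [order #5] limit_buy(price=103, qty=5): fills=none; bids=[#5:5@103 #4:9@100] asks=[-]
After op 7 cancel(order #5): fills=none; bids=[#4:9@100] asks=[-]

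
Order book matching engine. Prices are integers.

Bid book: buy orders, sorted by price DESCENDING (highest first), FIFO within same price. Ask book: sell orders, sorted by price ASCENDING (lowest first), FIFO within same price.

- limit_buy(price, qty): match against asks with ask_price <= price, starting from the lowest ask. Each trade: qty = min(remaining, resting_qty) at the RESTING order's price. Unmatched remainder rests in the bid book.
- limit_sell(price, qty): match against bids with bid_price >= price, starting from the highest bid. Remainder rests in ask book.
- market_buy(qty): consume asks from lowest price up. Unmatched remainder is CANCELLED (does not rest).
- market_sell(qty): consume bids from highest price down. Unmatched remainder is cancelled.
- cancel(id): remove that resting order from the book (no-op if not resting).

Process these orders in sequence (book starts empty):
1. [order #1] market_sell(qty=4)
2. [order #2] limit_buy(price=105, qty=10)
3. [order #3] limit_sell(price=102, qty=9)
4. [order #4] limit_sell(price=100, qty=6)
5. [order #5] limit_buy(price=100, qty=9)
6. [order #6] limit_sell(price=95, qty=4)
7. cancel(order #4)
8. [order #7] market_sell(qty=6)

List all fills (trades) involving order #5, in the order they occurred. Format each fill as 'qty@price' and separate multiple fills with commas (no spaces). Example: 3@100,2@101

Answer: 5@100,4@100

Derivation:
After op 1 [order #1] market_sell(qty=4): fills=none; bids=[-] asks=[-]
After op 2 [order #2] limit_buy(price=105, qty=10): fills=none; bids=[#2:10@105] asks=[-]
After op 3 [order #3] limit_sell(price=102, qty=9): fills=#2x#3:9@105; bids=[#2:1@105] asks=[-]
After op 4 [order #4] limit_sell(price=100, qty=6): fills=#2x#4:1@105; bids=[-] asks=[#4:5@100]
After op 5 [order #5] limit_buy(price=100, qty=9): fills=#5x#4:5@100; bids=[#5:4@100] asks=[-]
After op 6 [order #6] limit_sell(price=95, qty=4): fills=#5x#6:4@100; bids=[-] asks=[-]
After op 7 cancel(order #4): fills=none; bids=[-] asks=[-]
After op 8 [order #7] market_sell(qty=6): fills=none; bids=[-] asks=[-]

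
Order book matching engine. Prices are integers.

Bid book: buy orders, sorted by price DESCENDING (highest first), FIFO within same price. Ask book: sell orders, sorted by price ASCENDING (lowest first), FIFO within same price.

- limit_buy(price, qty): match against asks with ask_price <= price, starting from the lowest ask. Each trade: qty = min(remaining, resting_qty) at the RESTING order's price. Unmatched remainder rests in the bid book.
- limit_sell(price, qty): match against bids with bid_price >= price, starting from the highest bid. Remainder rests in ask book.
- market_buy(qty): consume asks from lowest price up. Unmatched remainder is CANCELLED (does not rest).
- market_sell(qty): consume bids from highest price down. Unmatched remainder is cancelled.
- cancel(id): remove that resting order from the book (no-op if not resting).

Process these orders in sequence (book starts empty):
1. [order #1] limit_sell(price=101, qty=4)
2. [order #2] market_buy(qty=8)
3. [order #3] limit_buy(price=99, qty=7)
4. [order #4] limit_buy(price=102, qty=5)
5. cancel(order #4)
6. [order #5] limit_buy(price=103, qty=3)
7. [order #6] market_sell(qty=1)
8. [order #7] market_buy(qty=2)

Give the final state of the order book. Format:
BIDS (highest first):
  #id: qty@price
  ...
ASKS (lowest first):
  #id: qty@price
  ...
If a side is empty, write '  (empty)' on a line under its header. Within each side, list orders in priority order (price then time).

Answer: BIDS (highest first):
  #5: 2@103
  #3: 7@99
ASKS (lowest first):
  (empty)

Derivation:
After op 1 [order #1] limit_sell(price=101, qty=4): fills=none; bids=[-] asks=[#1:4@101]
After op 2 [order #2] market_buy(qty=8): fills=#2x#1:4@101; bids=[-] asks=[-]
After op 3 [order #3] limit_buy(price=99, qty=7): fills=none; bids=[#3:7@99] asks=[-]
After op 4 [order #4] limit_buy(price=102, qty=5): fills=none; bids=[#4:5@102 #3:7@99] asks=[-]
After op 5 cancel(order #4): fills=none; bids=[#3:7@99] asks=[-]
After op 6 [order #5] limit_buy(price=103, qty=3): fills=none; bids=[#5:3@103 #3:7@99] asks=[-]
After op 7 [order #6] market_sell(qty=1): fills=#5x#6:1@103; bids=[#5:2@103 #3:7@99] asks=[-]
After op 8 [order #7] market_buy(qty=2): fills=none; bids=[#5:2@103 #3:7@99] asks=[-]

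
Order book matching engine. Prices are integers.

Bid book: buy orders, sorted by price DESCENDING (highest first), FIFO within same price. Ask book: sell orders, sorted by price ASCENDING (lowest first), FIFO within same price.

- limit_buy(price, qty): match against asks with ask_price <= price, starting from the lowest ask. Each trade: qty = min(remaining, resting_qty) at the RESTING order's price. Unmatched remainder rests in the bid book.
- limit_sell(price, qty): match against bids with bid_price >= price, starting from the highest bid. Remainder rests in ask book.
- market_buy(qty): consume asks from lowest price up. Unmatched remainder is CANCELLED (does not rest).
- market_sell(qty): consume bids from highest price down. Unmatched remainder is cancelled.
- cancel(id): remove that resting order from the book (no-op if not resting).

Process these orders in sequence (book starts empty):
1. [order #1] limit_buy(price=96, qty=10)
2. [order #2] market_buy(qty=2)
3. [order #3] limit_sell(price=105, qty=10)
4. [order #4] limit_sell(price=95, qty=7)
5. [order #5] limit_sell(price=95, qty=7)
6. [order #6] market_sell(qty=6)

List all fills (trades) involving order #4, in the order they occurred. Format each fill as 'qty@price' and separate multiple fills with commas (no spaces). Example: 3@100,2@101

After op 1 [order #1] limit_buy(price=96, qty=10): fills=none; bids=[#1:10@96] asks=[-]
After op 2 [order #2] market_buy(qty=2): fills=none; bids=[#1:10@96] asks=[-]
After op 3 [order #3] limit_sell(price=105, qty=10): fills=none; bids=[#1:10@96] asks=[#3:10@105]
After op 4 [order #4] limit_sell(price=95, qty=7): fills=#1x#4:7@96; bids=[#1:3@96] asks=[#3:10@105]
After op 5 [order #5] limit_sell(price=95, qty=7): fills=#1x#5:3@96; bids=[-] asks=[#5:4@95 #3:10@105]
After op 6 [order #6] market_sell(qty=6): fills=none; bids=[-] asks=[#5:4@95 #3:10@105]

Answer: 7@96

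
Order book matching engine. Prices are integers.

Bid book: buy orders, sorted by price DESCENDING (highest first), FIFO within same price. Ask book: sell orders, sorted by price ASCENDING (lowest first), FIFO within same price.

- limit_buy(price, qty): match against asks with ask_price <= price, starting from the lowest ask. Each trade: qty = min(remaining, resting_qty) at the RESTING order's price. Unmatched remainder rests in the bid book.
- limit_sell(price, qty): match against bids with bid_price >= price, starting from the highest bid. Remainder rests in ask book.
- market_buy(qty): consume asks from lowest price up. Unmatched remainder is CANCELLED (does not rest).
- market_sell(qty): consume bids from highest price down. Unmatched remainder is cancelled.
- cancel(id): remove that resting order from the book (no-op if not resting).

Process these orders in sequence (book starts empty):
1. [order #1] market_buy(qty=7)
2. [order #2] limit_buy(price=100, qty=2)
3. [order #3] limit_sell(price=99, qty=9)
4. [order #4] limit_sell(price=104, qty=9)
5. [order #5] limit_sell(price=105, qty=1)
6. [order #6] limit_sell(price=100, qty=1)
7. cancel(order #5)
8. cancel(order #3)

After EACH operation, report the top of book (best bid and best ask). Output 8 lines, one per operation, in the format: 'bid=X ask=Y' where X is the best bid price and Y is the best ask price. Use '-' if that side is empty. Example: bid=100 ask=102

Answer: bid=- ask=-
bid=100 ask=-
bid=- ask=99
bid=- ask=99
bid=- ask=99
bid=- ask=99
bid=- ask=99
bid=- ask=100

Derivation:
After op 1 [order #1] market_buy(qty=7): fills=none; bids=[-] asks=[-]
After op 2 [order #2] limit_buy(price=100, qty=2): fills=none; bids=[#2:2@100] asks=[-]
After op 3 [order #3] limit_sell(price=99, qty=9): fills=#2x#3:2@100; bids=[-] asks=[#3:7@99]
After op 4 [order #4] limit_sell(price=104, qty=9): fills=none; bids=[-] asks=[#3:7@99 #4:9@104]
After op 5 [order #5] limit_sell(price=105, qty=1): fills=none; bids=[-] asks=[#3:7@99 #4:9@104 #5:1@105]
After op 6 [order #6] limit_sell(price=100, qty=1): fills=none; bids=[-] asks=[#3:7@99 #6:1@100 #4:9@104 #5:1@105]
After op 7 cancel(order #5): fills=none; bids=[-] asks=[#3:7@99 #6:1@100 #4:9@104]
After op 8 cancel(order #3): fills=none; bids=[-] asks=[#6:1@100 #4:9@104]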